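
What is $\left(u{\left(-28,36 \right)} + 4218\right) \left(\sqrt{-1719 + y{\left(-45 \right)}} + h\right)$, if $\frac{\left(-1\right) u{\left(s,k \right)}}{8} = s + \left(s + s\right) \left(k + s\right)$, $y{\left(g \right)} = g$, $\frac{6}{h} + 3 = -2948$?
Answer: $- \frac{48156}{2951} + 337092 i \approx -16.319 + 3.3709 \cdot 10^{5} i$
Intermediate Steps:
$h = - \frac{6}{2951}$ ($h = \frac{6}{-3 - 2948} = \frac{6}{-2951} = 6 \left(- \frac{1}{2951}\right) = - \frac{6}{2951} \approx -0.0020332$)
$u{\left(s,k \right)} = - 8 s - 16 s \left(k + s\right)$ ($u{\left(s,k \right)} = - 8 \left(s + \left(s + s\right) \left(k + s\right)\right) = - 8 \left(s + 2 s \left(k + s\right)\right) = - 8 s - 16 s \left(k + s\right)$)
$\left(u{\left(-28,36 \right)} + 4218\right) \left(\sqrt{-1719 + y{\left(-45 \right)}} + h\right) = \left(\left(-8\right) \left(-28\right) \left(1 + 2 \cdot 36 + 2 \left(-28\right)\right) + 4218\right) \left(\sqrt{-1719 - 45} - \frac{6}{2951}\right) = \left(\left(-8\right) \left(-28\right) \left(1 + 72 - 56\right) + 4218\right) \left(\sqrt{-1764} - \frac{6}{2951}\right) = \left(\left(-8\right) \left(-28\right) 17 + 4218\right) \left(42 i - \frac{6}{2951}\right) = \left(3808 + 4218\right) \left(- \frac{6}{2951} + 42 i\right) = 8026 \left(- \frac{6}{2951} + 42 i\right) = - \frac{48156}{2951} + 337092 i$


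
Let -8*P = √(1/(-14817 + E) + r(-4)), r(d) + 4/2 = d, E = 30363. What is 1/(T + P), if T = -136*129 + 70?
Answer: -17385651456/303796873635419 + 40*I*√58002126/303796873635419 ≈ -5.7228e-5 + 1.0028e-9*I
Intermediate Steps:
r(d) = -2 + d
P = -5*I*√58002126/124368 (P = -√(1/(-14817 + 30363) + (-2 - 4))/8 = -√(1/15546 - 6)/8 = -5*I*√58002126/124368 ≈ -0.30618*I)
T = -17474 (T = -17544 + 70 = -17474)
1/(T + P) = 1/(-17474 - 5*I*√58002126/124368)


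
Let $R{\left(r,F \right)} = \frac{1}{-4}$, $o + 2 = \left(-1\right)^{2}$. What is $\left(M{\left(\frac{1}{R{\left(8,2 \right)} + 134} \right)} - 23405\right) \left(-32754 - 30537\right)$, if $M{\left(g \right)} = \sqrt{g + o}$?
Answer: $1481325855 - \frac{189873 i \sqrt{31565}}{535} \approx 1.4813 \cdot 10^{9} - 63054.0 i$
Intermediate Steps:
$o = -1$ ($o = -2 + \left(-1\right)^{2} = -2 + 1 = -1$)
$R{\left(r,F \right)} = - \frac{1}{4}$
$M{\left(g \right)} = \sqrt{-1 + g}$ ($M{\left(g \right)} = \sqrt{g - 1} = \sqrt{-1 + g}$)
$\left(M{\left(\frac{1}{R{\left(8,2 \right)} + 134} \right)} - 23405\right) \left(-32754 - 30537\right) = \left(\sqrt{-1 + \frac{1}{- \frac{1}{4} + 134}} - 23405\right) \left(-32754 - 30537\right) = \left(\sqrt{-1 + \frac{1}{\frac{535}{4}}} - 23405\right) \left(-32754 - 30537\right) = \left(\sqrt{-1 + \frac{4}{535}} - 23405\right) \left(-63291\right) = \left(\sqrt{- \frac{531}{535}} - 23405\right) \left(-63291\right) = \left(\frac{3 i \sqrt{31565}}{535} - 23405\right) \left(-63291\right) = \left(-23405 + \frac{3 i \sqrt{31565}}{535}\right) \left(-63291\right) = 1481325855 - \frac{189873 i \sqrt{31565}}{535}$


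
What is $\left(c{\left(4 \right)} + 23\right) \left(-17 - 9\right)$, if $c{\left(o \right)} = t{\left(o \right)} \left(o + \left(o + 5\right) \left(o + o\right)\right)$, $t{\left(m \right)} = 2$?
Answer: $-4550$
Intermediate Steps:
$c{\left(o \right)} = 2 o + 4 o \left(5 + o\right)$ ($c{\left(o \right)} = 2 \left(o + \left(o + 5\right) \left(o + o\right)\right) = 2 \left(o + \left(5 + o\right) 2 o\right) = 2 \left(o + 2 o \left(5 + o\right)\right) = 2 o + 4 o \left(5 + o\right)$)
$\left(c{\left(4 \right)} + 23\right) \left(-17 - 9\right) = \left(2 \cdot 4 \left(11 + 2 \cdot 4\right) + 23\right) \left(-17 - 9\right) = \left(2 \cdot 4 \left(11 + 8\right) + 23\right) \left(-17 - 9\right) = \left(2 \cdot 4 \cdot 19 + 23\right) \left(-26\right) = \left(152 + 23\right) \left(-26\right) = 175 \left(-26\right) = -4550$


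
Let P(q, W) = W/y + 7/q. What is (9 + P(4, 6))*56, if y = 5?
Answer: 3346/5 ≈ 669.20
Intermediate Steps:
P(q, W) = 7/q + W/5 (P(q, W) = W/5 + 7/q = 7/q + W/5)
(9 + P(4, 6))*56 = (9 + (7/4 + (⅕)*6))*56 = (9 + (7*(¼) + 6/5))*56 = (9 + (7/4 + 6/5))*56 = (9 + 59/20)*56 = (239/20)*56 = 3346/5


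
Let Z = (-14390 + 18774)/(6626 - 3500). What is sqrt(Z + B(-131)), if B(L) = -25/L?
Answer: sqrt(66795956931)/204753 ≈ 1.2622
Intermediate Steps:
Z = 2192/1563 (Z = 4384/3126 = 4384*(1/3126) = 2192/1563 ≈ 1.4024)
sqrt(Z + B(-131)) = sqrt(2192/1563 - 25/(-131)) = sqrt(2192/1563 - 25*(-1/131)) = sqrt(2192/1563 + 25/131) = sqrt(326227/204753) = sqrt(66795956931)/204753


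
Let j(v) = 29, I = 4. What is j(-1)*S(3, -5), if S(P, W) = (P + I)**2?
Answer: 1421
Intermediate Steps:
S(P, W) = (4 + P)**2 (S(P, W) = (P + 4)**2 = (4 + P)**2)
j(-1)*S(3, -5) = 29*(4 + 3)**2 = 29*7**2 = 29*49 = 1421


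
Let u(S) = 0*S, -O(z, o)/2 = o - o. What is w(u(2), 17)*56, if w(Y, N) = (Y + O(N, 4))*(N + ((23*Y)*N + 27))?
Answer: 0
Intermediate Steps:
O(z, o) = 0 (O(z, o) = -2*(o - o) = -2*0 = 0)
u(S) = 0
w(Y, N) = Y*(27 + N + 23*N*Y) (w(Y, N) = (Y + 0)*(N + ((23*Y)*N + 27)) = Y*(N + (23*N*Y + 27)) = Y*(N + (27 + 23*N*Y)) = Y*(27 + N + 23*N*Y))
w(u(2), 17)*56 = (0*(27 + 17 + 23*17*0))*56 = (0*(27 + 17 + 0))*56 = (0*44)*56 = 0*56 = 0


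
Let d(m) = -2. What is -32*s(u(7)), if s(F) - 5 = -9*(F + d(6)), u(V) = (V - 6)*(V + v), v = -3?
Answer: 416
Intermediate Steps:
u(V) = (-6 + V)*(-3 + V) (u(V) = (V - 6)*(V - 3) = (-6 + V)*(-3 + V))
s(F) = 23 - 9*F (s(F) = 5 - 9*(F - 2) = 5 - 9*(-2 + F) = 5 + (18 - 9*F) = 23 - 9*F)
-32*s(u(7)) = -32*(23 - 9*(18 + 7² - 9*7)) = -32*(23 - 9*(18 + 49 - 63)) = -32*(23 - 9*4) = -32*(23 - 36) = -32*(-13) = 416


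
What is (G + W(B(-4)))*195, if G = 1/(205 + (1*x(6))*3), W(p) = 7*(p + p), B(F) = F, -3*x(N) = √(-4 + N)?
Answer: -458851185/42023 + 195*√2/42023 ≈ -10919.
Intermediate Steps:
x(N) = -√(-4 + N)/3
W(p) = 14*p (W(p) = 7*(2*p) = 14*p)
G = 1/(205 - √2) (G = 1/(205 + (1*(-√(-4 + 6)/3))*3) = 1/(205 + (1*(-√2/3))*3) = 1/(205 - √2/3*3) = 1/(205 - √2) ≈ 0.0049119)
(G + W(B(-4)))*195 = ((205/42023 + √2/42023) + 14*(-4))*195 = ((205/42023 + √2/42023) - 56)*195 = (-2353083/42023 + √2/42023)*195 = -458851185/42023 + 195*√2/42023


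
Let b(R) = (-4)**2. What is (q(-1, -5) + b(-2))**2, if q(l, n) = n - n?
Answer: 256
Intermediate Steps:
q(l, n) = 0
b(R) = 16
(q(-1, -5) + b(-2))**2 = (0 + 16)**2 = 16**2 = 256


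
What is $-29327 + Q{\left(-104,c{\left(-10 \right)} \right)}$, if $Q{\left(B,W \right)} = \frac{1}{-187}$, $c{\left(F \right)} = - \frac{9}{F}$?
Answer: $- \frac{5484150}{187} \approx -29327.0$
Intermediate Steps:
$Q{\left(B,W \right)} = - \frac{1}{187}$
$-29327 + Q{\left(-104,c{\left(-10 \right)} \right)} = -29327 - \frac{1}{187} = - \frac{5484150}{187}$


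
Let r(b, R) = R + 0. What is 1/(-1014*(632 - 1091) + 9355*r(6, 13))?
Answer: 1/587041 ≈ 1.7035e-6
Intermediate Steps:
r(b, R) = R
1/(-1014*(632 - 1091) + 9355*r(6, 13)) = 1/(-1014*(632 - 1091) + 9355*13) = 1/(-1014*(-459) + 121615) = 1/(465426 + 121615) = 1/587041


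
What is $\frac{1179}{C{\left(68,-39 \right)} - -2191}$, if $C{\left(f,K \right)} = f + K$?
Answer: $\frac{393}{740} \approx 0.53108$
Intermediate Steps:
$C{\left(f,K \right)} = K + f$
$\frac{1179}{C{\left(68,-39 \right)} - -2191} = \frac{1179}{\left(-39 + 68\right) - -2191} = \frac{1179}{29 + 2191} = \frac{1179}{2220} = 1179 \cdot \frac{1}{2220} = \frac{393}{740}$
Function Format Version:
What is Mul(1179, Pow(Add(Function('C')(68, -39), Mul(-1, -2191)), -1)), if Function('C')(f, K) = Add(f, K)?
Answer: Rational(393, 740) ≈ 0.53108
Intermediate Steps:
Function('C')(f, K) = Add(K, f)
Mul(1179, Pow(Add(Function('C')(68, -39), Mul(-1, -2191)), -1)) = Mul(1179, Pow(Add(Add(-39, 68), Mul(-1, -2191)), -1)) = Mul(1179, Pow(Add(29, 2191), -1)) = Mul(1179, Pow(2220, -1)) = Mul(1179, Rational(1, 2220)) = Rational(393, 740)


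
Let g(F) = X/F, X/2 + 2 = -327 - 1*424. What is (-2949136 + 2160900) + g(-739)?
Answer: -582504898/739 ≈ -7.8823e+5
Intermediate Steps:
X = -1506 (X = -4 + 2*(-327 - 1*424) = -4 + 2*(-327 - 424) = -4 + 2*(-751) = -4 - 1502 = -1506)
g(F) = -1506/F
(-2949136 + 2160900) + g(-739) = (-2949136 + 2160900) - 1506/(-739) = -788236 - 1506*(-1/739) = -788236 + 1506/739 = -582504898/739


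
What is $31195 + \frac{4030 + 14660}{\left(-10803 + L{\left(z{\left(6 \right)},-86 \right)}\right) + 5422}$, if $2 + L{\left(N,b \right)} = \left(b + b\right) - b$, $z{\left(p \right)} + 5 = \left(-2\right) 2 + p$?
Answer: $\frac{56862255}{1823} \approx 31192.0$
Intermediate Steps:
$z{\left(p \right)} = -9 + p$ ($z{\left(p \right)} = -5 + \left(\left(-2\right) 2 + p\right) = -5 + \left(-4 + p\right) = -9 + p$)
$L{\left(N,b \right)} = -2 + b$ ($L{\left(N,b \right)} = -2 + \left(\left(b + b\right) - b\right) = -2 + \left(2 b - b\right) = -2 + b$)
$31195 + \frac{4030 + 14660}{\left(-10803 + L{\left(z{\left(6 \right)},-86 \right)}\right) + 5422} = 31195 + \frac{4030 + 14660}{\left(-10803 - 88\right) + 5422} = 31195 + \frac{18690}{\left(-10803 - 88\right) + 5422} = 31195 + \frac{18690}{-10891 + 5422} = 31195 + \frac{18690}{-5469} = 31195 + 18690 \left(- \frac{1}{5469}\right) = 31195 - \frac{6230}{1823} = \frac{56862255}{1823}$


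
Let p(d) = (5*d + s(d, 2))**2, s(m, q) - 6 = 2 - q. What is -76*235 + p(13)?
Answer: -12819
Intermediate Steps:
s(m, q) = 8 - q (s(m, q) = 6 + (2 - q) = 8 - q)
p(d) = (6 + 5*d)**2 (p(d) = (5*d + (8 - 1*2))**2 = (5*d + (8 - 2))**2 = (5*d + 6)**2 = (6 + 5*d)**2)
-76*235 + p(13) = -76*235 + (6 + 5*13)**2 = -17860 + (6 + 65)**2 = -17860 + 71**2 = -17860 + 5041 = -12819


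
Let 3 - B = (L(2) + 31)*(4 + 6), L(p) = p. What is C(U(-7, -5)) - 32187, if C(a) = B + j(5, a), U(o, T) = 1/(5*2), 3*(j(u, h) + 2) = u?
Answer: -97543/3 ≈ -32514.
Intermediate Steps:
j(u, h) = -2 + u/3
U(o, T) = ⅒ (U(o, T) = 1/10 = ⅒)
B = -327 (B = 3 - (2 + 31)*(4 + 6) = 3 - 33*10 = 3 - 1*330 = 3 - 330 = -327)
C(a) = -982/3 (C(a) = -327 + (-2 + (⅓)*5) = -327 + (-2 + 5/3) = -327 - ⅓ = -982/3)
C(U(-7, -5)) - 32187 = -982/3 - 32187 = -97543/3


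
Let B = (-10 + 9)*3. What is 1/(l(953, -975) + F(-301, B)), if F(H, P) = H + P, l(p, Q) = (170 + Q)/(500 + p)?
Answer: -1453/442517 ≈ -0.0032835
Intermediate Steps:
B = -3 (B = -1*3 = -3)
l(p, Q) = (170 + Q)/(500 + p)
1/(l(953, -975) + F(-301, B)) = 1/((170 - 975)/(500 + 953) + (-301 - 3)) = 1/(-805/1453 - 304) = 1/(-442517/1453) = -1453/442517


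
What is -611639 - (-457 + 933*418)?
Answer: -1001176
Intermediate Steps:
-611639 - (-457 + 933*418) = -611639 - (-457 + 389994) = -611639 - 1*389537 = -611639 - 389537 = -1001176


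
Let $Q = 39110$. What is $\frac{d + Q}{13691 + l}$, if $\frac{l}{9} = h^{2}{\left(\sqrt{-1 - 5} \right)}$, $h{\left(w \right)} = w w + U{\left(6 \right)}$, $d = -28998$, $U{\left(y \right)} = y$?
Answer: $\frac{10112}{13691} \approx 0.73859$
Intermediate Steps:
$h{\left(w \right)} = 6 + w^{2}$ ($h{\left(w \right)} = w w + 6 = w^{2} + 6 = 6 + w^{2}$)
$l = 0$ ($l = 9 \left(6 + \left(\sqrt{-1 - 5}\right)^{2}\right)^{2} = 9 \left(6 + \left(\sqrt{-6}\right)^{2}\right)^{2} = 9 \left(6 + \left(i \sqrt{6}\right)^{2}\right)^{2} = 9 \left(6 - 6\right)^{2} = 9 \cdot 0^{2} = 9 \cdot 0 = 0$)
$\frac{d + Q}{13691 + l} = \frac{-28998 + 39110}{13691 + 0} = \frac{10112}{13691}$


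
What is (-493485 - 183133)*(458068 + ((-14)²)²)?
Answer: -335930011112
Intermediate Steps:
(-493485 - 183133)*(458068 + ((-14)²)²) = -676618*(458068 + 196²) = -676618*(458068 + 38416) = -676618*496484 = -335930011112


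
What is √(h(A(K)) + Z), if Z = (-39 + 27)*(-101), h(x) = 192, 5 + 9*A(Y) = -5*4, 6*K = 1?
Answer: 6*√39 ≈ 37.470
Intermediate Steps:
K = ⅙ (K = (⅙)*1 = ⅙ ≈ 0.16667)
A(Y) = -25/9 (A(Y) = -5/9 + (-5*4)/9 = -5/9 + (⅑)*(-20) = -5/9 - 20/9 = -25/9)
Z = 1212 (Z = -12*(-101) = 1212)
√(h(A(K)) + Z) = √(192 + 1212) = √1404 = 6*√39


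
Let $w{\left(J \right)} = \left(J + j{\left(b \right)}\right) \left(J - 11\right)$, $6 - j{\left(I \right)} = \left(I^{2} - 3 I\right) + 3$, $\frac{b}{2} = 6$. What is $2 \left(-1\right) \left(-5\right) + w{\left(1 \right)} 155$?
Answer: $161210$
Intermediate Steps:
$b = 12$ ($b = 2 \cdot 6 = 12$)
$j{\left(I \right)} = 3 - I^{2} + 3 I$ ($j{\left(I \right)} = 6 - \left(\left(I^{2} - 3 I\right) + 3\right) = 6 - \left(3 + I^{2} - 3 I\right) = 3 - I^{2} + 3 I$)
$w{\left(J \right)} = \left(-105 + J\right) \left(-11 + J\right)$ ($w{\left(J \right)} = \left(J + \left(3 - 12^{2} + 3 \cdot 12\right)\right) \left(J - 11\right) = \left(J + \left(3 - 144 + 36\right)\right) \left(-11 + J\right) = \left(J - 105\right) \left(-11 + J\right) = \left(-105 + J\right) \left(-11 + J\right)$)
$2 \left(-1\right) \left(-5\right) + w{\left(1 \right)} 155 = 2 \left(-1\right) \left(-5\right) + \left(1155 + 1^{2} - 116\right) 155 = \left(-2\right) \left(-5\right) + \left(1155 + 1 - 116\right) 155 = 10 + 1040 \cdot 155 = 10 + 161200 = 161210$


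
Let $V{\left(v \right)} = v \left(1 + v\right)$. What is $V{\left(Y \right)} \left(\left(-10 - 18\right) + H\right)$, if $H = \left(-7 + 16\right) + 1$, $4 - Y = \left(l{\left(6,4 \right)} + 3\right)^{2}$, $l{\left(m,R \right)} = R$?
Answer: $-35640$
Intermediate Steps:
$Y = -45$ ($Y = 4 - \left(4 + 3\right)^{2} = 4 - 7^{2} = 4 - 49 = -45$)
$H = 10$ ($H = 9 + 1 = 10$)
$V{\left(Y \right)} \left(\left(-10 - 18\right) + H\right) = - 45 \left(1 - 45\right) \left(\left(-10 - 18\right) + 10\right) = \left(-45\right) \left(-44\right) \left(\left(-10 - 18\right) + 10\right) = 1980 \left(-28 + 10\right) = 1980 \left(-18\right) = -35640$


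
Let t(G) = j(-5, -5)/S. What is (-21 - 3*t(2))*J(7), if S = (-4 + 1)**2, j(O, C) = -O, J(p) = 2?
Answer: -136/3 ≈ -45.333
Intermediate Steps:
S = 9 (S = (-3)**2 = 9)
t(G) = 5/9 (t(G) = -1*(-5)/9 = 5*(1/9) = 5/9)
(-21 - 3*t(2))*J(7) = (-21 - 3*5/9)*2 = (-21 - 5/3)*2 = -68/3*2 = -136/3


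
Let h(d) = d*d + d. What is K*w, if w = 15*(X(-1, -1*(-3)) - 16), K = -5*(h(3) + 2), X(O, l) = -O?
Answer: 15750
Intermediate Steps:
h(d) = d + d² (h(d) = d² + d = d + d²)
K = -70 (K = -5*(3*(1 + 3) + 2) = -5*(3*4 + 2) = -5*(12 + 2) = -5*14 = -1*70 = -70)
w = -225 (w = 15*(-1*(-1) - 16) = 15*(1 - 16) = 15*(-15) = -225)
K*w = -70*(-225) = 15750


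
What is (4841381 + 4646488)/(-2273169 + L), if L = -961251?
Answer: -3162623/1078140 ≈ -2.9334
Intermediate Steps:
(4841381 + 4646488)/(-2273169 + L) = (4841381 + 4646488)/(-2273169 - 961251) = 9487869/(-3234420) = 9487869*(-1/3234420) = -3162623/1078140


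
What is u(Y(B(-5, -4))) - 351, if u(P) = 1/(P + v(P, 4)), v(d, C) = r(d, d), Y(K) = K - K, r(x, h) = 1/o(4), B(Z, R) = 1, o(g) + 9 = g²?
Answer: -344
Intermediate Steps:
o(g) = -9 + g²
r(x, h) = ⅐ (r(x, h) = 1/(-9 + 4²) = 1/(-9 + 16) = 1/7 = ⅐)
Y(K) = 0
v(d, C) = ⅐
u(P) = 1/(⅐ + P) (u(P) = 1/(P + ⅐) = 1/(⅐ + P))
u(Y(B(-5, -4))) - 351 = 7/(1 + 7*0) - 351 = 7/(1 + 0) - 351 = 7/1 - 351 = 7*1 - 351 = 7 - 351 = -344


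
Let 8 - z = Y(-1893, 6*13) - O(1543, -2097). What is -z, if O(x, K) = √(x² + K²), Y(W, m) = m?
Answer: 70 - √6778258 ≈ -2533.5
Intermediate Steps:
O(x, K) = √(K² + x²)
z = -70 + √6778258 (z = 8 - (6*13 - √((-2097)² + 1543²)) = 8 - (78 - √(4397409 + 2380849)) = 8 - (78 - √6778258) = 8 + (-78 + √6778258) = -70 + √6778258 ≈ 2533.5)
-z = -(-70 + √6778258) = 70 - √6778258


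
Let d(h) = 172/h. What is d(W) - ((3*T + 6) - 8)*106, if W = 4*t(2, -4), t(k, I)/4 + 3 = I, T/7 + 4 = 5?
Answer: -56435/28 ≈ -2015.5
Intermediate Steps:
T = 7 (T = -28 + 7*5 = -28 + 35 = 7)
t(k, I) = -12 + 4*I
W = -112 (W = 4*(-12 + 4*(-4)) = 4*(-12 - 16) = 4*(-28) = -112)
d(W) - ((3*T + 6) - 8)*106 = 172/(-112) - ((3*7 + 6) - 8)*106 = 172*(-1/112) - ((21 + 6) - 8)*106 = -43/28 - (27 - 8)*106 = -43/28 - 19*106 = -43/28 - 1*2014 = -43/28 - 2014 = -56435/28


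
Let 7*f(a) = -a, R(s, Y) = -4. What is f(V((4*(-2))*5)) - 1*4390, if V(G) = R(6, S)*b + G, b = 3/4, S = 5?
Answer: -30687/7 ≈ -4383.9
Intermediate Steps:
b = ¾ (b = 3*(¼) = ¾ ≈ 0.75000)
V(G) = -3 + G (V(G) = -4*¾ + G = -3 + G)
f(a) = -a/7 (f(a) = (-a)/7 = -a/7)
f(V((4*(-2))*5)) - 1*4390 = -(-3 + (4*(-2))*5)/7 - 1*4390 = -(-3 - 8*5)/7 - 4390 = -(-3 - 40)/7 - 4390 = -⅐*(-43) - 4390 = 43/7 - 4390 = -30687/7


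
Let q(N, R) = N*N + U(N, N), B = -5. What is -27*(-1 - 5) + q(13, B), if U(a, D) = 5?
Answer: 336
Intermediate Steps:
q(N, R) = 5 + N**2 (q(N, R) = N*N + 5 = N**2 + 5 = 5 + N**2)
-27*(-1 - 5) + q(13, B) = -27*(-1 - 5) + (5 + 13**2) = -27*(-6) + (5 + 169) = -9*(-18) + 174 = 162 + 174 = 336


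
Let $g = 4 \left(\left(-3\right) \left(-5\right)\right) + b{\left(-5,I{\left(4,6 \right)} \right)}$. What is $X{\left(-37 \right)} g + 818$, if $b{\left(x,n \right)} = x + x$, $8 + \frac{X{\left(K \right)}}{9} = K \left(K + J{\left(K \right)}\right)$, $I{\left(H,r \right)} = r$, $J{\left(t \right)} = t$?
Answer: $1229318$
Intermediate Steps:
$X{\left(K \right)} = -72 + 18 K^{2}$ ($X{\left(K \right)} = -72 + 9 K \left(K + K\right) = -72 + 9 K 2 K = -72 + 9 \cdot 2 K^{2} = -72 + 18 K^{2}$)
$b{\left(x,n \right)} = 2 x$
$g = 50$ ($g = 4 \left(\left(-3\right) \left(-5\right)\right) + 2 \left(-5\right) = 4 \cdot 15 - 10 = 60 - 10 = 50$)
$X{\left(-37 \right)} g + 818 = \left(-72 + 18 \left(-37\right)^{2}\right) 50 + 818 = \left(-72 + 18 \cdot 1369\right) 50 + 818 = \left(-72 + 24642\right) 50 + 818 = 24570 \cdot 50 + 818 = 1228500 + 818 = 1229318$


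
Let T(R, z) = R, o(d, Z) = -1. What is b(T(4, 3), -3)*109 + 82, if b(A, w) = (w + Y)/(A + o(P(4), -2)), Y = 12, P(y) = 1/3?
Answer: 409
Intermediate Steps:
P(y) = ⅓
b(A, w) = (12 + w)/(-1 + A) (b(A, w) = (w + 12)/(A - 1) = (12 + w)/(-1 + A))
b(T(4, 3), -3)*109 + 82 = ((12 - 3)/(-1 + 4))*109 + 82 = (9/3)*109 + 82 = ((⅓)*9)*109 + 82 = 3*109 + 82 = 327 + 82 = 409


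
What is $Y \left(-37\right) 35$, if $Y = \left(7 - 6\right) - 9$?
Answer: $10360$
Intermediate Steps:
$Y = -8$ ($Y = 1 - 9 = -8$)
$Y \left(-37\right) 35 = \left(-8\right) \left(-37\right) 35 = 296 \cdot 35 = 10360$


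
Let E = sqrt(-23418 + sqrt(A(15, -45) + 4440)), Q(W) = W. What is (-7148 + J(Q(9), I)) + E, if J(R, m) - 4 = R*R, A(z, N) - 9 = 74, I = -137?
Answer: -7063 + I*sqrt(23418 - sqrt(4523)) ≈ -7063.0 + 152.81*I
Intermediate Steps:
A(z, N) = 83 (A(z, N) = 9 + 74 = 83)
J(R, m) = 4 + R**2 (J(R, m) = 4 + R*R = 4 + R**2)
E = sqrt(-23418 + sqrt(4523)) (E = sqrt(-23418 + sqrt(83 + 4440)) = sqrt(-23418 + sqrt(4523)) ≈ 152.81*I)
(-7148 + J(Q(9), I)) + E = (-7148 + (4 + 9**2)) + sqrt(-23418 + sqrt(4523)) = (-7148 + (4 + 81)) + sqrt(-23418 + sqrt(4523)) = (-7148 + 85) + sqrt(-23418 + sqrt(4523)) = -7063 + sqrt(-23418 + sqrt(4523))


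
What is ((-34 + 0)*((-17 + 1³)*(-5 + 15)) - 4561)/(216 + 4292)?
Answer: 879/4508 ≈ 0.19499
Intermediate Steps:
((-34 + 0)*((-17 + 1³)*(-5 + 15)) - 4561)/(216 + 4292) = (-34*(-17 + 1)*10 - 4561)/4508 = (-(-544)*10 - 4561)*(1/4508) = (-34*(-160) - 4561)*(1/4508) = (5440 - 4561)*(1/4508) = 879*(1/4508) = 879/4508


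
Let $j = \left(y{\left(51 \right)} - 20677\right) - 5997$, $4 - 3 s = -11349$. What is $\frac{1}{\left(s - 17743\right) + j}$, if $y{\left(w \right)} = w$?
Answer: $- \frac{3}{121745} \approx -2.4642 \cdot 10^{-5}$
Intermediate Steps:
$s = \frac{11353}{3}$ ($s = \frac{4}{3} - -3783 = \frac{4}{3} + 3783 = \frac{11353}{3} \approx 3784.3$)
$j = -26623$ ($j = \left(51 - 20677\right) - 5997 = -20626 - 5997 = -26623$)
$\frac{1}{\left(s - 17743\right) + j} = \frac{1}{\left(\frac{11353}{3} - 17743\right) - 26623} = \frac{1}{- \frac{41876}{3} - 26623} = \frac{1}{- \frac{121745}{3}} = - \frac{3}{121745}$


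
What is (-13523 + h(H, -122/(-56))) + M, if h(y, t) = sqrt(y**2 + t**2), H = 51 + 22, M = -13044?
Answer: -26567 + sqrt(4181657)/28 ≈ -26494.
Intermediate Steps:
H = 73
h(y, t) = sqrt(t**2 + y**2)
(-13523 + h(H, -122/(-56))) + M = (-13523 + sqrt((-122/(-56))**2 + 73**2)) - 13044 = (-13523 + sqrt((-122*(-1/56))**2 + 5329)) - 13044 = (-13523 + sqrt((61/28)**2 + 5329)) - 13044 = (-13523 + sqrt(3721/784 + 5329)) - 13044 = (-13523 + sqrt(4181657/784)) - 13044 = (-13523 + sqrt(4181657)/28) - 13044 = -26567 + sqrt(4181657)/28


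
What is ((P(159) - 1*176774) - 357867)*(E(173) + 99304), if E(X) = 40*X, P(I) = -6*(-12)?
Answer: -56784057456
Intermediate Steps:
P(I) = 72
((P(159) - 1*176774) - 357867)*(E(173) + 99304) = ((72 - 1*176774) - 357867)*(40*173 + 99304) = ((72 - 176774) - 357867)*(6920 + 99304) = (-176702 - 357867)*106224 = -534569*106224 = -56784057456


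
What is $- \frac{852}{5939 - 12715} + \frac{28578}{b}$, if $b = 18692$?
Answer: $\frac{6549066}{3958031} \approx 1.6546$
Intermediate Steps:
$- \frac{852}{5939 - 12715} + \frac{28578}{b} = - \frac{852}{5939 - 12715} + \frac{28578}{18692} = - \frac{852}{-6776} + 28578 \cdot \frac{1}{18692} = \left(-852\right) \left(- \frac{1}{6776}\right) + \frac{14289}{9346} = \frac{213}{1694} + \frac{14289}{9346} = \frac{6549066}{3958031}$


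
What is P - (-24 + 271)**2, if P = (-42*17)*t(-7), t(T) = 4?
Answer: -63865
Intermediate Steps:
P = -2856 (P = -42*17*4 = -714*4 = -2856)
P - (-24 + 271)**2 = -2856 - (-24 + 271)**2 = -2856 - 1*247**2 = -2856 - 1*61009 = -2856 - 61009 = -63865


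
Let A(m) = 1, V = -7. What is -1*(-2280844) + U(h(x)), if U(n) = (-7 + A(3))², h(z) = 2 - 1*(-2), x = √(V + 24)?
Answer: 2280880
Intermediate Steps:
x = √17 (x = √(-7 + 24) = √17 ≈ 4.1231)
h(z) = 4 (h(z) = 2 + 2 = 4)
U(n) = 36 (U(n) = (-7 + 1)² = (-6)² = 36)
-1*(-2280844) + U(h(x)) = -1*(-2280844) + 36 = 2280844 + 36 = 2280880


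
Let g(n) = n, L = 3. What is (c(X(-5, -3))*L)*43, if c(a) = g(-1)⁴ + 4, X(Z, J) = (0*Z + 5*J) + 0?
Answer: 645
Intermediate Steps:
X(Z, J) = 5*J (X(Z, J) = (0 + 5*J) + 0 = 5*J + 0 = 5*J)
c(a) = 5 (c(a) = (-1)⁴ + 4 = 1 + 4 = 5)
(c(X(-5, -3))*L)*43 = (5*3)*43 = 15*43 = 645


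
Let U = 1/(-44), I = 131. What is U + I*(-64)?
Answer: -368897/44 ≈ -8384.0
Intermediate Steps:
U = -1/44 ≈ -0.022727
U + I*(-64) = -1/44 + 131*(-64) = -1/44 - 8384 = -368897/44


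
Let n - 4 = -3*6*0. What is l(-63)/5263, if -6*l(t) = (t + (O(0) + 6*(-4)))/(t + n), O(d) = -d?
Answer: -29/621034 ≈ -4.6696e-5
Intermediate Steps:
n = 4 (n = 4 - 3*6*0 = 4 - 18*0 = 4 + 0 = 4)
l(t) = -(-24 + t)/(6*(4 + t)) (l(t) = -(t + (-1*0 + 6*(-4)))/(6*(t + 4)) = -(t + (0 - 24))/(6*(4 + t)) = -(t - 24)/(6*(4 + t)) = -(-24 + t)/(6*(4 + t)))
l(-63)/5263 = ((24 - 1*(-63))/(6*(4 - 63)))/5263 = ((⅙)*(24 + 63)/(-59))*(1/5263) = ((⅙)*(-1/59)*87)*(1/5263) = -29/118*1/5263 = -29/621034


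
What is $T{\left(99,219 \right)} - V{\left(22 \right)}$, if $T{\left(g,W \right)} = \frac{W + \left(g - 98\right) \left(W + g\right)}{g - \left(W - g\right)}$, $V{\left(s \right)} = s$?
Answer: $- \frac{333}{7} \approx -47.571$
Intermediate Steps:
$T{\left(g,W \right)} = \frac{W + \left(-98 + g\right) \left(W + g\right)}{- W + 2 g}$
$T{\left(99,219 \right)} - V{\left(22 \right)} = \frac{- 99^{2} + 97 \cdot 219 + 98 \cdot 99 - 219 \cdot 99}{219 - 198} - 22 = \frac{\left(-1\right) 9801 + 21243 + 9702 - 21681}{219 - 198} - 22 = \frac{-9801 + 21243 + 9702 - 21681}{21} - 22 = \frac{1}{21} \left(-537\right) - 22 = - \frac{179}{7} - 22 = - \frac{333}{7}$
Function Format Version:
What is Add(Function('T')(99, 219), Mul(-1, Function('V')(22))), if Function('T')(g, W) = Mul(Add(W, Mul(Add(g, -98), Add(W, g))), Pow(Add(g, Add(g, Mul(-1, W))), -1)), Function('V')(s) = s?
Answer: Rational(-333, 7) ≈ -47.571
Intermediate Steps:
Function('T')(g, W) = Mul(Pow(Add(Mul(-1, W), Mul(2, g)), -1), Add(W, Mul(Add(-98, g), Add(W, g)))) (Function('T')(g, W) = Mul(Add(W, Mul(Add(-98, g), Add(W, g))), Pow(Add(Mul(-1, W), Mul(2, g)), -1)) = Mul(Pow(Add(Mul(-1, W), Mul(2, g)), -1), Add(W, Mul(Add(-98, g), Add(W, g)))))
Add(Function('T')(99, 219), Mul(-1, Function('V')(22))) = Add(Mul(Pow(Add(219, Mul(-2, 99)), -1), Add(Mul(-1, Pow(99, 2)), Mul(97, 219), Mul(98, 99), Mul(-1, 219, 99))), Mul(-1, 22)) = Add(Mul(Pow(Add(219, -198), -1), Add(Mul(-1, 9801), 21243, 9702, -21681)), -22) = Add(Mul(Pow(21, -1), Add(-9801, 21243, 9702, -21681)), -22) = Add(Mul(Rational(1, 21), -537), -22) = Add(Rational(-179, 7), -22) = Rational(-333, 7)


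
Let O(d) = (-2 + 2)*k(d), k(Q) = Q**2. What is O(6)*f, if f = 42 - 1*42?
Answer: 0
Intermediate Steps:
O(d) = 0 (O(d) = (-2 + 2)*d**2 = 0*d**2 = 0)
f = 0 (f = 42 - 42 = 0)
O(6)*f = 0*0 = 0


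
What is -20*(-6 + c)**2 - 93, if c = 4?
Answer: -173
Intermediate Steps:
-20*(-6 + c)**2 - 93 = -20*(-6 + 4)**2 - 93 = -20*(-2)**2 - 93 = -20*4 - 93 = -80 - 93 = -173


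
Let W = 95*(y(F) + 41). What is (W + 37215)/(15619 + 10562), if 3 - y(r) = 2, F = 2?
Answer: 13735/8727 ≈ 1.5739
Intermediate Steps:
y(r) = 1 (y(r) = 3 - 1*2 = 3 - 2 = 1)
W = 3990 (W = 95*(1 + 41) = 95*42 = 3990)
(W + 37215)/(15619 + 10562) = (3990 + 37215)/(15619 + 10562) = 41205/26181 = 41205*(1/26181) = 13735/8727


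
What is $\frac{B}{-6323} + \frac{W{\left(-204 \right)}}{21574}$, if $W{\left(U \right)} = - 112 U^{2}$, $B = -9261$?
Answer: $- \frac{2090832543}{9743743} \approx -214.58$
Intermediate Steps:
$\frac{B}{-6323} + \frac{W{\left(-204 \right)}}{21574} = - \frac{9261}{-6323} + \frac{\left(-112\right) \left(-204\right)^{2}}{21574} = \left(-9261\right) \left(- \frac{1}{6323}\right) + \left(-112\right) 41616 \cdot \frac{1}{21574} = \frac{9261}{6323} - \frac{332928}{1541} = - \frac{2090832543}{9743743}$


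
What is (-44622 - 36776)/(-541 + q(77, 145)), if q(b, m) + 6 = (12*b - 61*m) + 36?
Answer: 40699/4216 ≈ 9.6535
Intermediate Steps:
q(b, m) = 30 - 61*m + 12*b (q(b, m) = -6 + ((12*b - 61*m) + 36) = -6 + ((-61*m + 12*b) + 36) = -6 + (36 - 61*m + 12*b) = 30 - 61*m + 12*b)
(-44622 - 36776)/(-541 + q(77, 145)) = (-44622 - 36776)/(-541 + (30 - 61*145 + 12*77)) = -81398/(-541 + (30 - 8845 + 924)) = -81398/(-541 - 7891) = -81398/(-8432) = -81398*(-1/8432) = 40699/4216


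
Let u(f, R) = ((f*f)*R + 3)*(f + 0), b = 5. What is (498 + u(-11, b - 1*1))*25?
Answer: -121475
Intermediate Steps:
u(f, R) = f*(3 + R*f²) (u(f, R) = (f²*R + 3)*f = (R*f² + 3)*f = (3 + R*f²)*f = f*(3 + R*f²))
(498 + u(-11, b - 1*1))*25 = (498 - 11*(3 + (5 - 1*1)*(-11)²))*25 = (498 - 11*(3 + (5 - 1)*121))*25 = (498 - 11*(3 + 4*121))*25 = (498 - 11*(3 + 484))*25 = (498 - 11*487)*25 = (498 - 5357)*25 = -4859*25 = -121475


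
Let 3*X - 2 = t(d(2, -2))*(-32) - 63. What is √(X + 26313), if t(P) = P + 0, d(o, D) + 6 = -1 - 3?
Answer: √237594/3 ≈ 162.48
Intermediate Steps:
d(o, D) = -10 (d(o, D) = -6 + (-1 - 3) = -6 - 4 = -10)
t(P) = P
X = 259/3 (X = ⅔ + (-10*(-32) - 63)/3 = ⅔ + (320 - 63)/3 = ⅔ + (⅓)*257 = ⅔ + 257/3 = 259/3 ≈ 86.333)
√(X + 26313) = √(259/3 + 26313) = √(79198/3) = √237594/3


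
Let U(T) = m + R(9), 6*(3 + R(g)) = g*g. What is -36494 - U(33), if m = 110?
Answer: -73229/2 ≈ -36615.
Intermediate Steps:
R(g) = -3 + g²/6 (R(g) = -3 + (g*g)/6 = -3 + g²/6)
U(T) = 241/2 (U(T) = 110 + (-3 + (⅙)*9²) = 110 + (-3 + (⅙)*81) = 110 + (-3 + 27/2) = 110 + 21/2 = 241/2)
-36494 - U(33) = -36494 - 1*241/2 = -36494 - 241/2 = -73229/2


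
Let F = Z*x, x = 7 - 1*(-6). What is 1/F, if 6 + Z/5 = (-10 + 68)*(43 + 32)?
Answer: 1/282360 ≈ 3.5416e-6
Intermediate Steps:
x = 13 (x = 7 + 6 = 13)
Z = 21720 (Z = -30 + 5*((-10 + 68)*(43 + 32)) = -30 + 5*(58*75) = -30 + 5*4350 = -30 + 21750 = 21720)
F = 282360 (F = 21720*13 = 282360)
1/F = 1/282360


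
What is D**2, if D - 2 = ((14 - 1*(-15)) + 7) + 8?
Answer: 2116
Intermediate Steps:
D = 46 (D = 2 + (((14 - 1*(-15)) + 7) + 8) = 2 + (((14 + 15) + 7) + 8) = 2 + ((29 + 7) + 8) = 2 + (36 + 8) = 2 + 44 = 46)
D**2 = 46**2 = 2116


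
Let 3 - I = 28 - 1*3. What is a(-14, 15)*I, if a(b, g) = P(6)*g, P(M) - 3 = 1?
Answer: -1320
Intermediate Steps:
P(M) = 4 (P(M) = 3 + 1 = 4)
a(b, g) = 4*g
I = -22 (I = 3 - (28 - 1*3) = 3 - (28 - 3) = 3 - 1*25 = 3 - 25 = -22)
a(-14, 15)*I = (4*15)*(-22) = 60*(-22) = -1320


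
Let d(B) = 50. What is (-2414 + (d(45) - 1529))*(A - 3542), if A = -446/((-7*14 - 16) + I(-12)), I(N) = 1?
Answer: 1556421400/113 ≈ 1.3774e+7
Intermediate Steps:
A = 446/113 (A = -446/((-7*14 - 16) + 1) = -446/((-98 - 16) + 1) = -446/(-114 + 1) = -446/(-113) = -446*(-1/113) = 446/113 ≈ 3.9469)
(-2414 + (d(45) - 1529))*(A - 3542) = (-2414 + (50 - 1529))*(446/113 - 3542) = (-2414 - 1479)*(-399800/113) = -3893*(-399800/113) = 1556421400/113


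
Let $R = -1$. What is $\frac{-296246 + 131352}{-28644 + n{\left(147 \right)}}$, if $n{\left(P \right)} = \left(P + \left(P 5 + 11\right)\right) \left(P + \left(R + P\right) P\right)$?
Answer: $- \frac{164894}{19268193} \approx -0.0085578$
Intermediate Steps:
$n{\left(P \right)} = \left(11 + 6 P\right) \left(P + P \left(-1 + P\right)\right)$ ($n{\left(P \right)} = \left(P + \left(P 5 + 11\right)\right) \left(P + \left(-1 + P\right) P\right) = \left(P + \left(5 P + 11\right)\right) \left(P + P \left(-1 + P\right)\right) = \left(P + \left(11 + 5 P\right)\right) \left(P + P \left(-1 + P\right)\right) = \left(11 + 6 P\right) \left(P + P \left(-1 + P\right)\right)$)
$\frac{-296246 + 131352}{-28644 + n{\left(147 \right)}} = \frac{-296246 + 131352}{-28644 + 147^{2} \left(11 + 6 \cdot 147\right)} = - \frac{164894}{-28644 + 21609 \left(11 + 882\right)} = - \frac{164894}{-28644 + 21609 \cdot 893} = - \frac{164894}{-28644 + 19296837} = - \frac{164894}{19268193}$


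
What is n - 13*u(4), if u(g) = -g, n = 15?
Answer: 67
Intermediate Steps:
n - 13*u(4) = 15 - (-13)*4 = 15 - 13*(-4) = 15 + 52 = 67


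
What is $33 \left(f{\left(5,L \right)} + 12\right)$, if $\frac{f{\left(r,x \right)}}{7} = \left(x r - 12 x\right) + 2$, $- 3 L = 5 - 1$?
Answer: $3014$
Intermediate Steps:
$L = - \frac{4}{3}$ ($L = - \frac{5 - 1}{3} = \left(- \frac{1}{3}\right) 4 = - \frac{4}{3} \approx -1.3333$)
$f{\left(r,x \right)} = 14 - 84 x + 7 r x$ ($f{\left(r,x \right)} = 7 \left(\left(x r - 12 x\right) + 2\right) = 7 \left(\left(r x - 12 x\right) + 2\right) = 7 \left(\left(- 12 x + r x\right) + 2\right) = 7 \left(2 - 12 x + r x\right) = 14 - 84 x + 7 r x$)
$33 \left(f{\left(5,L \right)} + 12\right) = 33 \left(\left(14 - -112 + 7 \cdot 5 \left(- \frac{4}{3}\right)\right) + 12\right) = 33 \left(\left(14 + 112 - \frac{140}{3}\right) + 12\right) = 33 \left(\frac{238}{3} + 12\right) = 33 \cdot \frac{274}{3} = 3014$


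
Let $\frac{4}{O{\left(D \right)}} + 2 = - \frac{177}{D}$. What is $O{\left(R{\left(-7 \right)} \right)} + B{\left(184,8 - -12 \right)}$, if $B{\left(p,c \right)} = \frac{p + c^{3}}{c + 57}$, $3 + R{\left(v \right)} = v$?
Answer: $\frac{117088}{1099} \approx 106.54$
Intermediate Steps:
$R{\left(v \right)} = -3 + v$
$B{\left(p,c \right)} = \frac{p + c^{3}}{57 + c}$
$O{\left(D \right)} = \frac{4}{-2 - \frac{177}{D}}$
$O{\left(R{\left(-7 \right)} \right)} + B{\left(184,8 - -12 \right)} = - \frac{4 \left(-3 - 7\right)}{177 + 2 \left(-3 - 7\right)} + \frac{184 + \left(8 - -12\right)^{3}}{57 + \left(8 - -12\right)} = \left(-4\right) \left(-10\right) \frac{1}{177 + 2 \left(-10\right)} + \frac{184 + \left(8 + 12\right)^{3}}{57 + \left(8 + 12\right)} = \left(-4\right) \left(-10\right) \frac{1}{177 - 20} + \frac{184 + 20^{3}}{57 + 20} = \left(-4\right) \left(-10\right) \frac{1}{157} + \frac{184 + 8000}{77} = \left(-4\right) \left(-10\right) \frac{1}{157} + \frac{1}{77} \cdot 8184 = \frac{40}{157} + \frac{744}{7} = \frac{117088}{1099}$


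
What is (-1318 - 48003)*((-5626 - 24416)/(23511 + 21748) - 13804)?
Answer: 30815034696238/45259 ≈ 6.8086e+8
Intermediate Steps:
(-1318 - 48003)*((-5626 - 24416)/(23511 + 21748) - 13804) = -49321*(-30042/45259 - 13804) = -49321*(-624785278/45259) = 30815034696238/45259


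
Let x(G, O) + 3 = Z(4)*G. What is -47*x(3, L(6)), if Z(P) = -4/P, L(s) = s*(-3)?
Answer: 282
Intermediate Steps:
L(s) = -3*s
x(G, O) = -3 - G (x(G, O) = -3 + (-4/4)*G = -3 + (-4*¼)*G = -3 - G)
-47*x(3, L(6)) = -47*(-3 - 1*3) = -47*(-3 - 3) = -47*(-6) = 282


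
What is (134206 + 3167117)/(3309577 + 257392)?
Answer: 3301323/3566969 ≈ 0.92553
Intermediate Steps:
(134206 + 3167117)/(3309577 + 257392) = 3301323/3566969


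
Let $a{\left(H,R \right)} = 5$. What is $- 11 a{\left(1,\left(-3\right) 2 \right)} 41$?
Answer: $-2255$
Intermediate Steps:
$- 11 a{\left(1,\left(-3\right) 2 \right)} 41 = \left(-11\right) 5 \cdot 41 = \left(-55\right) 41 = -2255$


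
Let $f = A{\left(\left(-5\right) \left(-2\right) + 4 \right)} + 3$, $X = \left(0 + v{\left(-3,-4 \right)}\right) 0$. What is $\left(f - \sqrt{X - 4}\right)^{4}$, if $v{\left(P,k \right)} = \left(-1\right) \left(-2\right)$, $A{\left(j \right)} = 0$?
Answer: $\left(3 - 2 i\right)^{4} \approx -119.0 - 120.0 i$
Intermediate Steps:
$v{\left(P,k \right)} = 2$
$X = 0$ ($X = \left(0 + 2\right) 0 = 2 \cdot 0 = 0$)
$f = 3$ ($f = 0 + 3 = 3$)
$\left(f - \sqrt{X - 4}\right)^{4} = \left(3 - \sqrt{0 - 4}\right)^{4} = \left(3 - \sqrt{-4}\right)^{4} = \left(3 - 2 i\right)^{4}$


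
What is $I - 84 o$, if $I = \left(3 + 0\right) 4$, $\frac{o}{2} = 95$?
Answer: $-15948$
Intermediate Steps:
$o = 190$ ($o = 2 \cdot 95 = 190$)
$I = 12$ ($I = 3 \cdot 4 = 12$)
$I - 84 o = 12 - 15960 = -15948$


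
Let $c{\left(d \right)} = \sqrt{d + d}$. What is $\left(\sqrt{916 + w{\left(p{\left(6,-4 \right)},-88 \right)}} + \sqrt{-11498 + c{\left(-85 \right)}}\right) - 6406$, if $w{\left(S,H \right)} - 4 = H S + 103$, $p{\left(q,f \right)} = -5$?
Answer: $-6406 + \sqrt{1463} + \sqrt{-11498 + i \sqrt{170}} \approx -6367.7 + 107.23 i$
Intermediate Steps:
$c{\left(d \right)} = \sqrt{2} \sqrt{d}$ ($c{\left(d \right)} = \sqrt{2 d} = \sqrt{2} \sqrt{d}$)
$w{\left(S,H \right)} = 107 + H S$ ($w{\left(S,H \right)} = 4 + \left(H S + 103\right) = 4 + \left(103 + H S\right) = 107 + H S$)
$\left(\sqrt{916 + w{\left(p{\left(6,-4 \right)},-88 \right)}} + \sqrt{-11498 + c{\left(-85 \right)}}\right) - 6406 = \left(\sqrt{916 + \left(107 - -440\right)} + \sqrt{-11498 + \sqrt{2} \sqrt{-85}}\right) - 6406 = \left(\sqrt{916 + \left(107 + 440\right)} + \sqrt{-11498 + \sqrt{2} i \sqrt{85}}\right) - 6406 = \left(\sqrt{916 + 547} + \sqrt{-11498 + i \sqrt{170}}\right) - 6406 = \left(\sqrt{1463} + \sqrt{-11498 + i \sqrt{170}}\right) - 6406 = -6406 + \sqrt{1463} + \sqrt{-11498 + i \sqrt{170}}$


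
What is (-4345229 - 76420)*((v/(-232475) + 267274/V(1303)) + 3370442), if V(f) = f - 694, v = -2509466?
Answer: -5910910627667033758/396575 ≈ -1.4905e+13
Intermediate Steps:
V(f) = -694 + f
(-4345229 - 76420)*((v/(-232475) + 267274/V(1303)) + 3370442) = (-4345229 - 76420)*((-2509466/(-232475) + 267274/(-694 + 1303)) + 3370442) = -4421649*((-2509466*(-1/232475) + 267274/609) + 3370442) = -4421649*((2509466/232475 + 267274*(1/609)) + 3370442) = -4421649*((2509466/232475 + 38182/87) + 3370442) = -4421649*(9094683992/20225325 + 3370442) = -4421649*68177379527642/20225325 = -5910910627667033758/396575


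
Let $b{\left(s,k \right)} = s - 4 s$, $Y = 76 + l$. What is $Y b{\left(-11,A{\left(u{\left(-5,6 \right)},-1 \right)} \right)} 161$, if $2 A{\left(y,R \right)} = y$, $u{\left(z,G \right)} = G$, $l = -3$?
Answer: $387849$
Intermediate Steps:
$Y = 73$ ($Y = 76 - 3 = 73$)
$A{\left(y,R \right)} = \frac{y}{2}$
$b{\left(s,k \right)} = - 3 s$
$Y b{\left(-11,A{\left(u{\left(-5,6 \right)},-1 \right)} \right)} 161 = 73 \left(\left(-3\right) \left(-11\right)\right) 161 = 73 \cdot 33 \cdot 161 = 2409 \cdot 161 = 387849$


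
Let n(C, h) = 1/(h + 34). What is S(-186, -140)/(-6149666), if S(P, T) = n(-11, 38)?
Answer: -1/442775952 ≈ -2.2585e-9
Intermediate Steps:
n(C, h) = 1/(34 + h)
S(P, T) = 1/72 (S(P, T) = 1/(34 + 38) = 1/72)
S(-186, -140)/(-6149666) = (1/72)/(-6149666) = (1/72)*(-1/6149666) = -1/442775952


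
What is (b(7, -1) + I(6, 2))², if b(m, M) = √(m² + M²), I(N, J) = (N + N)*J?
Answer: 626 + 240*√2 ≈ 965.41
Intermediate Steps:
I(N, J) = 2*J*N (I(N, J) = (2*N)*J = 2*J*N)
b(m, M) = √(M² + m²)
(b(7, -1) + I(6, 2))² = (√((-1)² + 7²) + 2*2*6)² = (√(1 + 49) + 24)² = (√50 + 24)² = (5*√2 + 24)² = (24 + 5*√2)²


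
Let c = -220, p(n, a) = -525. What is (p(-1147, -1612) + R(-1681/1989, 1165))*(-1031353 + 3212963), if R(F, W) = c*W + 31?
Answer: -560224358340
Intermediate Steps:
R(F, W) = 31 - 220*W (R(F, W) = -220*W + 31 = 31 - 220*W)
(p(-1147, -1612) + R(-1681/1989, 1165))*(-1031353 + 3212963) = (-525 + (31 - 220*1165))*(-1031353 + 3212963) = (-525 + (31 - 256300))*2181610 = (-525 - 256269)*2181610 = -256794*2181610 = -560224358340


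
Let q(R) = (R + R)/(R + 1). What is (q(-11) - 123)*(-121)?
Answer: 73084/5 ≈ 14617.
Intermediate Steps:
q(R) = 2*R/(1 + R) (q(R) = (2*R)/(1 + R) = 2*R/(1 + R))
(q(-11) - 123)*(-121) = (2*(-11)/(1 - 11) - 123)*(-121) = (2*(-11)/(-10) - 123)*(-121) = (2*(-11)*(-⅒) - 123)*(-121) = (11/5 - 123)*(-121) = -604/5*(-121) = 73084/5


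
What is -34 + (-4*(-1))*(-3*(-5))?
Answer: 26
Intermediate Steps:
-34 + (-4*(-1))*(-3*(-5)) = -34 + 4*15 = -34 + 60 = 26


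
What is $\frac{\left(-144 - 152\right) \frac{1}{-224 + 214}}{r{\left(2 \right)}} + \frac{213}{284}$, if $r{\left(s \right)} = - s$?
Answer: $- \frac{281}{20} \approx -14.05$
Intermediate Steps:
$\frac{\left(-144 - 152\right) \frac{1}{-224 + 214}}{r{\left(2 \right)}} + \frac{213}{284} = \frac{\left(-144 - 152\right) \frac{1}{-224 + 214}}{\left(-1\right) 2} + \frac{213}{284} = \frac{\left(-296\right) \frac{1}{-10}}{-2} + 213 \cdot \frac{1}{284} = \left(-296\right) \left(- \frac{1}{10}\right) \left(- \frac{1}{2}\right) + \frac{3}{4} = \frac{148}{5} \left(- \frac{1}{2}\right) + \frac{3}{4} = - \frac{74}{5} + \frac{3}{4} = - \frac{281}{20}$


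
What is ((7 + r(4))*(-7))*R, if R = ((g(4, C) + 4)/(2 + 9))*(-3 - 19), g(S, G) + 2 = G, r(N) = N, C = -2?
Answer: 0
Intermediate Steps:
g(S, G) = -2 + G
R = 0 (R = (((-2 - 2) + 4)/(2 + 9))*(-3 - 19) = ((-4 + 4)/11)*(-22) = (0*(1/11))*(-22) = 0*(-22) = 0)
((7 + r(4))*(-7))*R = ((7 + 4)*(-7))*0 = (11*(-7))*0 = -77*0 = 0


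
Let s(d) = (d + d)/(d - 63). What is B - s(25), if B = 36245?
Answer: 688680/19 ≈ 36246.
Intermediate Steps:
s(d) = 2*d/(-63 + d) (s(d) = (2*d)/(-63 + d) = 2*d/(-63 + d))
B - s(25) = 36245 - 2*25/(-63 + 25) = 36245 - 2*25/(-38) = 36245 - 2*25*(-1)/38 = 36245 - 1*(-25/19) = 36245 + 25/19 = 688680/19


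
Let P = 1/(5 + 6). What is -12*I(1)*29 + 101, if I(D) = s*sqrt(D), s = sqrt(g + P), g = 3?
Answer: 101 - 348*sqrt(374)/11 ≈ -510.82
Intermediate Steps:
P = 1/11 ≈ 0.090909
s = sqrt(374)/11 (s = sqrt(3 + 1/11) = sqrt(34/11) = sqrt(374)/11 ≈ 1.7581)
I(D) = sqrt(374)*sqrt(D)/11 (I(D) = (sqrt(374)/11)*sqrt(D) = sqrt(374)*sqrt(D)/11)
-12*I(1)*29 + 101 = -12*sqrt(374)*sqrt(1)/11*29 + 101 = -12*sqrt(374)/11*29 + 101 = -348*sqrt(374)/11 + 101 = 101 - 348*sqrt(374)/11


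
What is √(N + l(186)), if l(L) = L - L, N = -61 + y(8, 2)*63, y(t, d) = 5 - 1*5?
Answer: I*√61 ≈ 7.8102*I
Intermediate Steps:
y(t, d) = 0 (y(t, d) = 5 - 5 = 0)
N = -61 (N = -61 + 0*63 = -61 + 0 = -61)
l(L) = 0
√(N + l(186)) = √(-61 + 0) = √(-61) = I*√61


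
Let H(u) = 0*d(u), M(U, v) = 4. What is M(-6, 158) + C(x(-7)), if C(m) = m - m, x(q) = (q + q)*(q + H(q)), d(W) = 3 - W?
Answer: 4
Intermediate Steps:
H(u) = 0 (H(u) = 0*(3 - u) = 0)
x(q) = 2*q**2 (x(q) = (q + q)*(q + 0) = (2*q)*q = 2*q**2)
C(m) = 0
M(-6, 158) + C(x(-7)) = 4 + 0 = 4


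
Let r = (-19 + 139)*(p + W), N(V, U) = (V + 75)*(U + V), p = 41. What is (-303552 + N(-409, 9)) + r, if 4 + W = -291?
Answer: -200432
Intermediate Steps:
W = -295 (W = -4 - 291 = -295)
N(V, U) = (75 + V)*(U + V)
r = -30480 (r = (-19 + 139)*(41 - 295) = 120*(-254) = -30480)
(-303552 + N(-409, 9)) + r = (-303552 + ((-409)**2 + 75*9 + 75*(-409) + 9*(-409))) - 30480 = (-303552 + (167281 + 675 - 30675 - 3681)) - 30480 = (-303552 + 133600) - 30480 = -169952 - 30480 = -200432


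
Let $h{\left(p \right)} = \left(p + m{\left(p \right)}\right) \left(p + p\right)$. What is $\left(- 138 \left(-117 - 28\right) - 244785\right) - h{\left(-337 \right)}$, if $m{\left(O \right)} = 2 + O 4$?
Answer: $-1359117$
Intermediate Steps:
$m{\left(O \right)} = 2 + 4 O$
$h{\left(p \right)} = 2 p \left(2 + 5 p\right)$ ($h{\left(p \right)} = \left(p + \left(2 + 4 p\right)\right) \left(p + p\right) = \left(2 + 5 p\right) 2 p = 2 p \left(2 + 5 p\right)$)
$\left(- 138 \left(-117 - 28\right) - 244785\right) - h{\left(-337 \right)} = \left(- 138 \left(-117 - 28\right) - 244785\right) - 2 \left(-337\right) \left(2 + 5 \left(-337\right)\right) = \left(\left(-138\right) \left(-145\right) - 244785\right) - 2 \left(-337\right) \left(2 - 1685\right) = \left(20010 - 244785\right) - 2 \left(-337\right) \left(-1683\right) = -224775 - 1134342 = -1359117$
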